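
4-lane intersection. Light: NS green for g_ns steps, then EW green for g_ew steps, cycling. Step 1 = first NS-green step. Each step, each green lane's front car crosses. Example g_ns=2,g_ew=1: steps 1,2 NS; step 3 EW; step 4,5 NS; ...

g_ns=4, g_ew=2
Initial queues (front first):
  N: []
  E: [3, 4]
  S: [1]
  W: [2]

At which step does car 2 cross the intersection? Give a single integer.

Step 1 [NS]: N:empty,E:wait,S:car1-GO,W:wait | queues: N=0 E=2 S=0 W=1
Step 2 [NS]: N:empty,E:wait,S:empty,W:wait | queues: N=0 E=2 S=0 W=1
Step 3 [NS]: N:empty,E:wait,S:empty,W:wait | queues: N=0 E=2 S=0 W=1
Step 4 [NS]: N:empty,E:wait,S:empty,W:wait | queues: N=0 E=2 S=0 W=1
Step 5 [EW]: N:wait,E:car3-GO,S:wait,W:car2-GO | queues: N=0 E=1 S=0 W=0
Step 6 [EW]: N:wait,E:car4-GO,S:wait,W:empty | queues: N=0 E=0 S=0 W=0
Car 2 crosses at step 5

5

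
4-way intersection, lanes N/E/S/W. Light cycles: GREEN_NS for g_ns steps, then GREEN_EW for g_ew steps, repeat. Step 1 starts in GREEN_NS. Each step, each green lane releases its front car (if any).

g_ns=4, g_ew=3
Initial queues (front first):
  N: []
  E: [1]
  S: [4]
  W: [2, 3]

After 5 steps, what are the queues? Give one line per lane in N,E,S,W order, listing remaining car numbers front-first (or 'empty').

Step 1 [NS]: N:empty,E:wait,S:car4-GO,W:wait | queues: N=0 E=1 S=0 W=2
Step 2 [NS]: N:empty,E:wait,S:empty,W:wait | queues: N=0 E=1 S=0 W=2
Step 3 [NS]: N:empty,E:wait,S:empty,W:wait | queues: N=0 E=1 S=0 W=2
Step 4 [NS]: N:empty,E:wait,S:empty,W:wait | queues: N=0 E=1 S=0 W=2
Step 5 [EW]: N:wait,E:car1-GO,S:wait,W:car2-GO | queues: N=0 E=0 S=0 W=1

N: empty
E: empty
S: empty
W: 3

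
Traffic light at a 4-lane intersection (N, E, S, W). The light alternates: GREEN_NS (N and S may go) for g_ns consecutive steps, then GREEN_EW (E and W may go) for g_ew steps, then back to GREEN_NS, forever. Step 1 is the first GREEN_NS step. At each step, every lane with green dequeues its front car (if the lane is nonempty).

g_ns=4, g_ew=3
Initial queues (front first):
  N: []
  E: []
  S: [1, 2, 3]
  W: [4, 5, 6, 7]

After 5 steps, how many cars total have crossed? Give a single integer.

Answer: 4

Derivation:
Step 1 [NS]: N:empty,E:wait,S:car1-GO,W:wait | queues: N=0 E=0 S=2 W=4
Step 2 [NS]: N:empty,E:wait,S:car2-GO,W:wait | queues: N=0 E=0 S=1 W=4
Step 3 [NS]: N:empty,E:wait,S:car3-GO,W:wait | queues: N=0 E=0 S=0 W=4
Step 4 [NS]: N:empty,E:wait,S:empty,W:wait | queues: N=0 E=0 S=0 W=4
Step 5 [EW]: N:wait,E:empty,S:wait,W:car4-GO | queues: N=0 E=0 S=0 W=3
Cars crossed by step 5: 4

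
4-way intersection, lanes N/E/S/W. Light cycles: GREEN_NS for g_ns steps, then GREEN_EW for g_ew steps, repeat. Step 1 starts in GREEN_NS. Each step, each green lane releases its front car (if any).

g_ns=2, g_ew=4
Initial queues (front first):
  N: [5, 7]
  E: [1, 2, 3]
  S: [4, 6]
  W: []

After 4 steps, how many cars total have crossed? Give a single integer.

Step 1 [NS]: N:car5-GO,E:wait,S:car4-GO,W:wait | queues: N=1 E=3 S=1 W=0
Step 2 [NS]: N:car7-GO,E:wait,S:car6-GO,W:wait | queues: N=0 E=3 S=0 W=0
Step 3 [EW]: N:wait,E:car1-GO,S:wait,W:empty | queues: N=0 E=2 S=0 W=0
Step 4 [EW]: N:wait,E:car2-GO,S:wait,W:empty | queues: N=0 E=1 S=0 W=0
Cars crossed by step 4: 6

Answer: 6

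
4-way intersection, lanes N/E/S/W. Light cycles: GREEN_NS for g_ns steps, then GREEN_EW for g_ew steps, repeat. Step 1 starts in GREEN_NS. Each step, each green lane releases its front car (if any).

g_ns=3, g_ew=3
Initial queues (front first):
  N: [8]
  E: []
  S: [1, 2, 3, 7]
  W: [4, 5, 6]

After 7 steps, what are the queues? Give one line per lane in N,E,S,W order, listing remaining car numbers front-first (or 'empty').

Step 1 [NS]: N:car8-GO,E:wait,S:car1-GO,W:wait | queues: N=0 E=0 S=3 W=3
Step 2 [NS]: N:empty,E:wait,S:car2-GO,W:wait | queues: N=0 E=0 S=2 W=3
Step 3 [NS]: N:empty,E:wait,S:car3-GO,W:wait | queues: N=0 E=0 S=1 W=3
Step 4 [EW]: N:wait,E:empty,S:wait,W:car4-GO | queues: N=0 E=0 S=1 W=2
Step 5 [EW]: N:wait,E:empty,S:wait,W:car5-GO | queues: N=0 E=0 S=1 W=1
Step 6 [EW]: N:wait,E:empty,S:wait,W:car6-GO | queues: N=0 E=0 S=1 W=0
Step 7 [NS]: N:empty,E:wait,S:car7-GO,W:wait | queues: N=0 E=0 S=0 W=0

N: empty
E: empty
S: empty
W: empty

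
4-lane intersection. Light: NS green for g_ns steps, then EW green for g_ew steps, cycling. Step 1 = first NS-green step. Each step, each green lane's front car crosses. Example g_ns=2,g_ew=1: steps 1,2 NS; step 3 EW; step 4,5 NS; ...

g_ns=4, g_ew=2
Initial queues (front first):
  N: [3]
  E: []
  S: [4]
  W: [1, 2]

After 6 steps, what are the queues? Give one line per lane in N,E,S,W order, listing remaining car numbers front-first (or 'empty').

Step 1 [NS]: N:car3-GO,E:wait,S:car4-GO,W:wait | queues: N=0 E=0 S=0 W=2
Step 2 [NS]: N:empty,E:wait,S:empty,W:wait | queues: N=0 E=0 S=0 W=2
Step 3 [NS]: N:empty,E:wait,S:empty,W:wait | queues: N=0 E=0 S=0 W=2
Step 4 [NS]: N:empty,E:wait,S:empty,W:wait | queues: N=0 E=0 S=0 W=2
Step 5 [EW]: N:wait,E:empty,S:wait,W:car1-GO | queues: N=0 E=0 S=0 W=1
Step 6 [EW]: N:wait,E:empty,S:wait,W:car2-GO | queues: N=0 E=0 S=0 W=0

N: empty
E: empty
S: empty
W: empty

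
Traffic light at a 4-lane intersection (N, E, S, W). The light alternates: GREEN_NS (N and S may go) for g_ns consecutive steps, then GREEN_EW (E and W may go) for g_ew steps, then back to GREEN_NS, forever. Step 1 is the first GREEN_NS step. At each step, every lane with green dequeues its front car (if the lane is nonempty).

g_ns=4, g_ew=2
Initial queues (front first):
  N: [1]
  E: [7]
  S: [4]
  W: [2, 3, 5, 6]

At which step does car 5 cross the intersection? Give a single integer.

Step 1 [NS]: N:car1-GO,E:wait,S:car4-GO,W:wait | queues: N=0 E=1 S=0 W=4
Step 2 [NS]: N:empty,E:wait,S:empty,W:wait | queues: N=0 E=1 S=0 W=4
Step 3 [NS]: N:empty,E:wait,S:empty,W:wait | queues: N=0 E=1 S=0 W=4
Step 4 [NS]: N:empty,E:wait,S:empty,W:wait | queues: N=0 E=1 S=0 W=4
Step 5 [EW]: N:wait,E:car7-GO,S:wait,W:car2-GO | queues: N=0 E=0 S=0 W=3
Step 6 [EW]: N:wait,E:empty,S:wait,W:car3-GO | queues: N=0 E=0 S=0 W=2
Step 7 [NS]: N:empty,E:wait,S:empty,W:wait | queues: N=0 E=0 S=0 W=2
Step 8 [NS]: N:empty,E:wait,S:empty,W:wait | queues: N=0 E=0 S=0 W=2
Step 9 [NS]: N:empty,E:wait,S:empty,W:wait | queues: N=0 E=0 S=0 W=2
Step 10 [NS]: N:empty,E:wait,S:empty,W:wait | queues: N=0 E=0 S=0 W=2
Step 11 [EW]: N:wait,E:empty,S:wait,W:car5-GO | queues: N=0 E=0 S=0 W=1
Step 12 [EW]: N:wait,E:empty,S:wait,W:car6-GO | queues: N=0 E=0 S=0 W=0
Car 5 crosses at step 11

11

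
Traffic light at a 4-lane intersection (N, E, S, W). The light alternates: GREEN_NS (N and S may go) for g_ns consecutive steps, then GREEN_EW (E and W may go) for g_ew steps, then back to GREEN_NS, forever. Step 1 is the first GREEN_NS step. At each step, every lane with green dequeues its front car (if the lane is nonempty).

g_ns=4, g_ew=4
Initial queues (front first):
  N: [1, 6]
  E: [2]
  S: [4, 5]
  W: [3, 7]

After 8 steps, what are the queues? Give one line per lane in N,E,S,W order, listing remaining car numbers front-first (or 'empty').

Step 1 [NS]: N:car1-GO,E:wait,S:car4-GO,W:wait | queues: N=1 E=1 S=1 W=2
Step 2 [NS]: N:car6-GO,E:wait,S:car5-GO,W:wait | queues: N=0 E=1 S=0 W=2
Step 3 [NS]: N:empty,E:wait,S:empty,W:wait | queues: N=0 E=1 S=0 W=2
Step 4 [NS]: N:empty,E:wait,S:empty,W:wait | queues: N=0 E=1 S=0 W=2
Step 5 [EW]: N:wait,E:car2-GO,S:wait,W:car3-GO | queues: N=0 E=0 S=0 W=1
Step 6 [EW]: N:wait,E:empty,S:wait,W:car7-GO | queues: N=0 E=0 S=0 W=0

N: empty
E: empty
S: empty
W: empty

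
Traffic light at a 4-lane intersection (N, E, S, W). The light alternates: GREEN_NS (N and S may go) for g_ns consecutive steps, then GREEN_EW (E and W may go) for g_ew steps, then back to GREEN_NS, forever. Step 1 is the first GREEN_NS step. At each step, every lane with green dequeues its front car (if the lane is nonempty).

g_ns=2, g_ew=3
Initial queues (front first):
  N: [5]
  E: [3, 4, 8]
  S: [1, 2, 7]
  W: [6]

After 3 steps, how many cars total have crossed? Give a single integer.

Step 1 [NS]: N:car5-GO,E:wait,S:car1-GO,W:wait | queues: N=0 E=3 S=2 W=1
Step 2 [NS]: N:empty,E:wait,S:car2-GO,W:wait | queues: N=0 E=3 S=1 W=1
Step 3 [EW]: N:wait,E:car3-GO,S:wait,W:car6-GO | queues: N=0 E=2 S=1 W=0
Cars crossed by step 3: 5

Answer: 5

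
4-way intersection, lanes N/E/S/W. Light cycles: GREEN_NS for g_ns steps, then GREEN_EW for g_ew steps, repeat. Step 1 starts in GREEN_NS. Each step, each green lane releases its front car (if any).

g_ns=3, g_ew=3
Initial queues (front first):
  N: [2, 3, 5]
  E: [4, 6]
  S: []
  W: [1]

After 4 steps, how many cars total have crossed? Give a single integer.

Step 1 [NS]: N:car2-GO,E:wait,S:empty,W:wait | queues: N=2 E=2 S=0 W=1
Step 2 [NS]: N:car3-GO,E:wait,S:empty,W:wait | queues: N=1 E=2 S=0 W=1
Step 3 [NS]: N:car5-GO,E:wait,S:empty,W:wait | queues: N=0 E=2 S=0 W=1
Step 4 [EW]: N:wait,E:car4-GO,S:wait,W:car1-GO | queues: N=0 E=1 S=0 W=0
Cars crossed by step 4: 5

Answer: 5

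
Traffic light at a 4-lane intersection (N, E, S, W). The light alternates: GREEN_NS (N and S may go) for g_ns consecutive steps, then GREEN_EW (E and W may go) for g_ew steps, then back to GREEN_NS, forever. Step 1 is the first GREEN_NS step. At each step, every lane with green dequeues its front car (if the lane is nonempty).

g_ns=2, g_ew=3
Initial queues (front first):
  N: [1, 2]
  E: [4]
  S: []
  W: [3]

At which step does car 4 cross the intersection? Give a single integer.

Step 1 [NS]: N:car1-GO,E:wait,S:empty,W:wait | queues: N=1 E=1 S=0 W=1
Step 2 [NS]: N:car2-GO,E:wait,S:empty,W:wait | queues: N=0 E=1 S=0 W=1
Step 3 [EW]: N:wait,E:car4-GO,S:wait,W:car3-GO | queues: N=0 E=0 S=0 W=0
Car 4 crosses at step 3

3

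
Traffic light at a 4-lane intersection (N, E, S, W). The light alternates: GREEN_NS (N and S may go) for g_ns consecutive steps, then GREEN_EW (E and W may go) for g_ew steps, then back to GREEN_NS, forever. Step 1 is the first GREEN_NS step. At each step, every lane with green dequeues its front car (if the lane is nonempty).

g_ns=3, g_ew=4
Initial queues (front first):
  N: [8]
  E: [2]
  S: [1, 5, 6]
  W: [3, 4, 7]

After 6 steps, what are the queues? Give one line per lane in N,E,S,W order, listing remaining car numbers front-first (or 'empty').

Step 1 [NS]: N:car8-GO,E:wait,S:car1-GO,W:wait | queues: N=0 E=1 S=2 W=3
Step 2 [NS]: N:empty,E:wait,S:car5-GO,W:wait | queues: N=0 E=1 S=1 W=3
Step 3 [NS]: N:empty,E:wait,S:car6-GO,W:wait | queues: N=0 E=1 S=0 W=3
Step 4 [EW]: N:wait,E:car2-GO,S:wait,W:car3-GO | queues: N=0 E=0 S=0 W=2
Step 5 [EW]: N:wait,E:empty,S:wait,W:car4-GO | queues: N=0 E=0 S=0 W=1
Step 6 [EW]: N:wait,E:empty,S:wait,W:car7-GO | queues: N=0 E=0 S=0 W=0

N: empty
E: empty
S: empty
W: empty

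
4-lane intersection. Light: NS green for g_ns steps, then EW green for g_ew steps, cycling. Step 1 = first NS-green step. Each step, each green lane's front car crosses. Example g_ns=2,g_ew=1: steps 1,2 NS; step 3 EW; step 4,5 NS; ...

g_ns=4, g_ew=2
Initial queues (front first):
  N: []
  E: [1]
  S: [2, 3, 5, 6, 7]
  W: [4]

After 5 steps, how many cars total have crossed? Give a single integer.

Answer: 6

Derivation:
Step 1 [NS]: N:empty,E:wait,S:car2-GO,W:wait | queues: N=0 E=1 S=4 W=1
Step 2 [NS]: N:empty,E:wait,S:car3-GO,W:wait | queues: N=0 E=1 S=3 W=1
Step 3 [NS]: N:empty,E:wait,S:car5-GO,W:wait | queues: N=0 E=1 S=2 W=1
Step 4 [NS]: N:empty,E:wait,S:car6-GO,W:wait | queues: N=0 E=1 S=1 W=1
Step 5 [EW]: N:wait,E:car1-GO,S:wait,W:car4-GO | queues: N=0 E=0 S=1 W=0
Cars crossed by step 5: 6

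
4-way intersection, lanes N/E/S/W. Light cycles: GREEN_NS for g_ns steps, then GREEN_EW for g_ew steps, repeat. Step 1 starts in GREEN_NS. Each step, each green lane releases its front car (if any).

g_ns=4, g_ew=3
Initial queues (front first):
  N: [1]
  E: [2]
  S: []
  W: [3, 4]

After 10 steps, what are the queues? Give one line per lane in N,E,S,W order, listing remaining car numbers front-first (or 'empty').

Step 1 [NS]: N:car1-GO,E:wait,S:empty,W:wait | queues: N=0 E=1 S=0 W=2
Step 2 [NS]: N:empty,E:wait,S:empty,W:wait | queues: N=0 E=1 S=0 W=2
Step 3 [NS]: N:empty,E:wait,S:empty,W:wait | queues: N=0 E=1 S=0 W=2
Step 4 [NS]: N:empty,E:wait,S:empty,W:wait | queues: N=0 E=1 S=0 W=2
Step 5 [EW]: N:wait,E:car2-GO,S:wait,W:car3-GO | queues: N=0 E=0 S=0 W=1
Step 6 [EW]: N:wait,E:empty,S:wait,W:car4-GO | queues: N=0 E=0 S=0 W=0

N: empty
E: empty
S: empty
W: empty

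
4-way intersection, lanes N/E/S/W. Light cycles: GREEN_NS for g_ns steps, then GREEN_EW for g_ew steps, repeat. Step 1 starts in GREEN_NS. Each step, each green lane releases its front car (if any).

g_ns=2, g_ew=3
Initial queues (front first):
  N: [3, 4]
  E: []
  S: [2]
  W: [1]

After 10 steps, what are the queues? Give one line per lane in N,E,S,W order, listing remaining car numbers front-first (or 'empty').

Step 1 [NS]: N:car3-GO,E:wait,S:car2-GO,W:wait | queues: N=1 E=0 S=0 W=1
Step 2 [NS]: N:car4-GO,E:wait,S:empty,W:wait | queues: N=0 E=0 S=0 W=1
Step 3 [EW]: N:wait,E:empty,S:wait,W:car1-GO | queues: N=0 E=0 S=0 W=0

N: empty
E: empty
S: empty
W: empty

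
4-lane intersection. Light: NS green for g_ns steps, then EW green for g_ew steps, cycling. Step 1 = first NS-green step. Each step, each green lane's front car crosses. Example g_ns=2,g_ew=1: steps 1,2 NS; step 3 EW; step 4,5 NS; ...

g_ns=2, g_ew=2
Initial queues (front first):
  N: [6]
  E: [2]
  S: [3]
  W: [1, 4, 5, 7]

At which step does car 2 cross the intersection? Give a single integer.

Step 1 [NS]: N:car6-GO,E:wait,S:car3-GO,W:wait | queues: N=0 E=1 S=0 W=4
Step 2 [NS]: N:empty,E:wait,S:empty,W:wait | queues: N=0 E=1 S=0 W=4
Step 3 [EW]: N:wait,E:car2-GO,S:wait,W:car1-GO | queues: N=0 E=0 S=0 W=3
Step 4 [EW]: N:wait,E:empty,S:wait,W:car4-GO | queues: N=0 E=0 S=0 W=2
Step 5 [NS]: N:empty,E:wait,S:empty,W:wait | queues: N=0 E=0 S=0 W=2
Step 6 [NS]: N:empty,E:wait,S:empty,W:wait | queues: N=0 E=0 S=0 W=2
Step 7 [EW]: N:wait,E:empty,S:wait,W:car5-GO | queues: N=0 E=0 S=0 W=1
Step 8 [EW]: N:wait,E:empty,S:wait,W:car7-GO | queues: N=0 E=0 S=0 W=0
Car 2 crosses at step 3

3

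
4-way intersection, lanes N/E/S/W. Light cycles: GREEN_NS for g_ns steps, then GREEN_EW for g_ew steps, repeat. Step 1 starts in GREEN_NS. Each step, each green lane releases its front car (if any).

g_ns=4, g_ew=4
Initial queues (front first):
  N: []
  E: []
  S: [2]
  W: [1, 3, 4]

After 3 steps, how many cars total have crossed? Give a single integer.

Step 1 [NS]: N:empty,E:wait,S:car2-GO,W:wait | queues: N=0 E=0 S=0 W=3
Step 2 [NS]: N:empty,E:wait,S:empty,W:wait | queues: N=0 E=0 S=0 W=3
Step 3 [NS]: N:empty,E:wait,S:empty,W:wait | queues: N=0 E=0 S=0 W=3
Cars crossed by step 3: 1

Answer: 1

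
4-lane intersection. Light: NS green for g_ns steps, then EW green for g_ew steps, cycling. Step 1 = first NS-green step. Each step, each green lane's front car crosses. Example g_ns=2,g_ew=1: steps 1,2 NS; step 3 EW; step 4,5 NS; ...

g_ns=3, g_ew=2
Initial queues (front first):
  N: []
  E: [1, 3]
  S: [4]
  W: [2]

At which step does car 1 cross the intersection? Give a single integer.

Step 1 [NS]: N:empty,E:wait,S:car4-GO,W:wait | queues: N=0 E=2 S=0 W=1
Step 2 [NS]: N:empty,E:wait,S:empty,W:wait | queues: N=0 E=2 S=0 W=1
Step 3 [NS]: N:empty,E:wait,S:empty,W:wait | queues: N=0 E=2 S=0 W=1
Step 4 [EW]: N:wait,E:car1-GO,S:wait,W:car2-GO | queues: N=0 E=1 S=0 W=0
Step 5 [EW]: N:wait,E:car3-GO,S:wait,W:empty | queues: N=0 E=0 S=0 W=0
Car 1 crosses at step 4

4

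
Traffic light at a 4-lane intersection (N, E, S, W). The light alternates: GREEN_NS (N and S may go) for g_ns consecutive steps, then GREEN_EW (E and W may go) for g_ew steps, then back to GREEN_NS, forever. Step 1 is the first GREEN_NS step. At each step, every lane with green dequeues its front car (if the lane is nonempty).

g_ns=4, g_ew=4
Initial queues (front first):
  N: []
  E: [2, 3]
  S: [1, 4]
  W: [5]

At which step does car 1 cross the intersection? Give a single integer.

Step 1 [NS]: N:empty,E:wait,S:car1-GO,W:wait | queues: N=0 E=2 S=1 W=1
Step 2 [NS]: N:empty,E:wait,S:car4-GO,W:wait | queues: N=0 E=2 S=0 W=1
Step 3 [NS]: N:empty,E:wait,S:empty,W:wait | queues: N=0 E=2 S=0 W=1
Step 4 [NS]: N:empty,E:wait,S:empty,W:wait | queues: N=0 E=2 S=0 W=1
Step 5 [EW]: N:wait,E:car2-GO,S:wait,W:car5-GO | queues: N=0 E=1 S=0 W=0
Step 6 [EW]: N:wait,E:car3-GO,S:wait,W:empty | queues: N=0 E=0 S=0 W=0
Car 1 crosses at step 1

1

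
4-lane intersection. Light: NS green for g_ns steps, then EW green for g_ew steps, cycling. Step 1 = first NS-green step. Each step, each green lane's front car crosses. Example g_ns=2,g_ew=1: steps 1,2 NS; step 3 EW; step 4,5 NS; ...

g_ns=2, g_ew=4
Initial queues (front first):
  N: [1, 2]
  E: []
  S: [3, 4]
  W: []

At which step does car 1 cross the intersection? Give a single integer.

Step 1 [NS]: N:car1-GO,E:wait,S:car3-GO,W:wait | queues: N=1 E=0 S=1 W=0
Step 2 [NS]: N:car2-GO,E:wait,S:car4-GO,W:wait | queues: N=0 E=0 S=0 W=0
Car 1 crosses at step 1

1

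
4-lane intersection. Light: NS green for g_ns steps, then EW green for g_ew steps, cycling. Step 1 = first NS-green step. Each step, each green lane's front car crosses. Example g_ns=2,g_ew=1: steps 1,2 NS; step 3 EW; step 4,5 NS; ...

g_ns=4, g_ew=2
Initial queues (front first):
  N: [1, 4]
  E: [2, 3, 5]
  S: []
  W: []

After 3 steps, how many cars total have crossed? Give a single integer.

Answer: 2

Derivation:
Step 1 [NS]: N:car1-GO,E:wait,S:empty,W:wait | queues: N=1 E=3 S=0 W=0
Step 2 [NS]: N:car4-GO,E:wait,S:empty,W:wait | queues: N=0 E=3 S=0 W=0
Step 3 [NS]: N:empty,E:wait,S:empty,W:wait | queues: N=0 E=3 S=0 W=0
Cars crossed by step 3: 2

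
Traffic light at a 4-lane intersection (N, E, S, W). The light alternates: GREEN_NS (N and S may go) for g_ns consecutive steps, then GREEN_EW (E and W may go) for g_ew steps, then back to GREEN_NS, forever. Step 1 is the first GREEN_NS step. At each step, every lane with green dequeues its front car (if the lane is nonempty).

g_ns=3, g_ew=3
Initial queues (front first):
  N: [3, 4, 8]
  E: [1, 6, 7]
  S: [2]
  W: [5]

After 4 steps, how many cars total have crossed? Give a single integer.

Step 1 [NS]: N:car3-GO,E:wait,S:car2-GO,W:wait | queues: N=2 E=3 S=0 W=1
Step 2 [NS]: N:car4-GO,E:wait,S:empty,W:wait | queues: N=1 E=3 S=0 W=1
Step 3 [NS]: N:car8-GO,E:wait,S:empty,W:wait | queues: N=0 E=3 S=0 W=1
Step 4 [EW]: N:wait,E:car1-GO,S:wait,W:car5-GO | queues: N=0 E=2 S=0 W=0
Cars crossed by step 4: 6

Answer: 6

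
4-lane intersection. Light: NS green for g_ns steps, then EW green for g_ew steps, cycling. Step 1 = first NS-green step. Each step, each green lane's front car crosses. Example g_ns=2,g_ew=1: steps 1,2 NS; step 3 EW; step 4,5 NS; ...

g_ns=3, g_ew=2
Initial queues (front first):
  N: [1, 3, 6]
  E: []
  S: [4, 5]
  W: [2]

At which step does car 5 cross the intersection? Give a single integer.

Step 1 [NS]: N:car1-GO,E:wait,S:car4-GO,W:wait | queues: N=2 E=0 S=1 W=1
Step 2 [NS]: N:car3-GO,E:wait,S:car5-GO,W:wait | queues: N=1 E=0 S=0 W=1
Step 3 [NS]: N:car6-GO,E:wait,S:empty,W:wait | queues: N=0 E=0 S=0 W=1
Step 4 [EW]: N:wait,E:empty,S:wait,W:car2-GO | queues: N=0 E=0 S=0 W=0
Car 5 crosses at step 2

2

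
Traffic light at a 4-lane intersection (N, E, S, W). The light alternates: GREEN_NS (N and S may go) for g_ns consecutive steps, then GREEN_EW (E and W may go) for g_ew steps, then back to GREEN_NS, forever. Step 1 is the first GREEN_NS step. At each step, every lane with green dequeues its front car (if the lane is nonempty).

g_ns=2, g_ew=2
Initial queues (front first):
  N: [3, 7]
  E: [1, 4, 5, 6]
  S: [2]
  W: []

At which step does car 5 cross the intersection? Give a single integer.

Step 1 [NS]: N:car3-GO,E:wait,S:car2-GO,W:wait | queues: N=1 E=4 S=0 W=0
Step 2 [NS]: N:car7-GO,E:wait,S:empty,W:wait | queues: N=0 E=4 S=0 W=0
Step 3 [EW]: N:wait,E:car1-GO,S:wait,W:empty | queues: N=0 E=3 S=0 W=0
Step 4 [EW]: N:wait,E:car4-GO,S:wait,W:empty | queues: N=0 E=2 S=0 W=0
Step 5 [NS]: N:empty,E:wait,S:empty,W:wait | queues: N=0 E=2 S=0 W=0
Step 6 [NS]: N:empty,E:wait,S:empty,W:wait | queues: N=0 E=2 S=0 W=0
Step 7 [EW]: N:wait,E:car5-GO,S:wait,W:empty | queues: N=0 E=1 S=0 W=0
Step 8 [EW]: N:wait,E:car6-GO,S:wait,W:empty | queues: N=0 E=0 S=0 W=0
Car 5 crosses at step 7

7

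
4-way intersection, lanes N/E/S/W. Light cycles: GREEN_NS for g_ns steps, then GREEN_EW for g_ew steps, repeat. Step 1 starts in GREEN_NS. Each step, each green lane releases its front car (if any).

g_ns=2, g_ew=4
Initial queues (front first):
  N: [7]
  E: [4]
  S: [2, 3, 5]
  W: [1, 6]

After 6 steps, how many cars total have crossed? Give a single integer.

Answer: 6

Derivation:
Step 1 [NS]: N:car7-GO,E:wait,S:car2-GO,W:wait | queues: N=0 E=1 S=2 W=2
Step 2 [NS]: N:empty,E:wait,S:car3-GO,W:wait | queues: N=0 E=1 S=1 W=2
Step 3 [EW]: N:wait,E:car4-GO,S:wait,W:car1-GO | queues: N=0 E=0 S=1 W=1
Step 4 [EW]: N:wait,E:empty,S:wait,W:car6-GO | queues: N=0 E=0 S=1 W=0
Step 5 [EW]: N:wait,E:empty,S:wait,W:empty | queues: N=0 E=0 S=1 W=0
Step 6 [EW]: N:wait,E:empty,S:wait,W:empty | queues: N=0 E=0 S=1 W=0
Cars crossed by step 6: 6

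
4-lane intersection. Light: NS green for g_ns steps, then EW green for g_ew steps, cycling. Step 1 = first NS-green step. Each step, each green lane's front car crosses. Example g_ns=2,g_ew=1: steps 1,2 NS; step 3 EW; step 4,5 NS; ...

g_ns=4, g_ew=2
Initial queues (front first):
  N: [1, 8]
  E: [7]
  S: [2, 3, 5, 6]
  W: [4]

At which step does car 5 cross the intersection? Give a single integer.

Step 1 [NS]: N:car1-GO,E:wait,S:car2-GO,W:wait | queues: N=1 E=1 S=3 W=1
Step 2 [NS]: N:car8-GO,E:wait,S:car3-GO,W:wait | queues: N=0 E=1 S=2 W=1
Step 3 [NS]: N:empty,E:wait,S:car5-GO,W:wait | queues: N=0 E=1 S=1 W=1
Step 4 [NS]: N:empty,E:wait,S:car6-GO,W:wait | queues: N=0 E=1 S=0 W=1
Step 5 [EW]: N:wait,E:car7-GO,S:wait,W:car4-GO | queues: N=0 E=0 S=0 W=0
Car 5 crosses at step 3

3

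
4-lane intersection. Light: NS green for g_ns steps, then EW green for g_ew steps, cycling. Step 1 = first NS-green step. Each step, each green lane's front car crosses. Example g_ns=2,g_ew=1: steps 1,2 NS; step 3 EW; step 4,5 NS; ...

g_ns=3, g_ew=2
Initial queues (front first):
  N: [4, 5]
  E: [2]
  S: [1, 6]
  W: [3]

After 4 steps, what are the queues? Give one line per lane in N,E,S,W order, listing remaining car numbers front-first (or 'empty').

Step 1 [NS]: N:car4-GO,E:wait,S:car1-GO,W:wait | queues: N=1 E=1 S=1 W=1
Step 2 [NS]: N:car5-GO,E:wait,S:car6-GO,W:wait | queues: N=0 E=1 S=0 W=1
Step 3 [NS]: N:empty,E:wait,S:empty,W:wait | queues: N=0 E=1 S=0 W=1
Step 4 [EW]: N:wait,E:car2-GO,S:wait,W:car3-GO | queues: N=0 E=0 S=0 W=0

N: empty
E: empty
S: empty
W: empty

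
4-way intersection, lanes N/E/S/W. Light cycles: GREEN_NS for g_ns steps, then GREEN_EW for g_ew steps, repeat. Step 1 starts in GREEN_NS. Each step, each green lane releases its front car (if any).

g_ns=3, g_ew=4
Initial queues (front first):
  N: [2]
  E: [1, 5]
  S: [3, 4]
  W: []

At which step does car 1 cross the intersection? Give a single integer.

Step 1 [NS]: N:car2-GO,E:wait,S:car3-GO,W:wait | queues: N=0 E=2 S=1 W=0
Step 2 [NS]: N:empty,E:wait,S:car4-GO,W:wait | queues: N=0 E=2 S=0 W=0
Step 3 [NS]: N:empty,E:wait,S:empty,W:wait | queues: N=0 E=2 S=0 W=0
Step 4 [EW]: N:wait,E:car1-GO,S:wait,W:empty | queues: N=0 E=1 S=0 W=0
Step 5 [EW]: N:wait,E:car5-GO,S:wait,W:empty | queues: N=0 E=0 S=0 W=0
Car 1 crosses at step 4

4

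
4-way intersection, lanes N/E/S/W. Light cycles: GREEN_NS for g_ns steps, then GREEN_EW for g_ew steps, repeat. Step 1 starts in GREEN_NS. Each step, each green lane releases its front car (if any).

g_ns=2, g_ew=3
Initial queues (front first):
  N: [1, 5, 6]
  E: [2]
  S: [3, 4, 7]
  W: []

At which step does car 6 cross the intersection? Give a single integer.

Step 1 [NS]: N:car1-GO,E:wait,S:car3-GO,W:wait | queues: N=2 E=1 S=2 W=0
Step 2 [NS]: N:car5-GO,E:wait,S:car4-GO,W:wait | queues: N=1 E=1 S=1 W=0
Step 3 [EW]: N:wait,E:car2-GO,S:wait,W:empty | queues: N=1 E=0 S=1 W=0
Step 4 [EW]: N:wait,E:empty,S:wait,W:empty | queues: N=1 E=0 S=1 W=0
Step 5 [EW]: N:wait,E:empty,S:wait,W:empty | queues: N=1 E=0 S=1 W=0
Step 6 [NS]: N:car6-GO,E:wait,S:car7-GO,W:wait | queues: N=0 E=0 S=0 W=0
Car 6 crosses at step 6

6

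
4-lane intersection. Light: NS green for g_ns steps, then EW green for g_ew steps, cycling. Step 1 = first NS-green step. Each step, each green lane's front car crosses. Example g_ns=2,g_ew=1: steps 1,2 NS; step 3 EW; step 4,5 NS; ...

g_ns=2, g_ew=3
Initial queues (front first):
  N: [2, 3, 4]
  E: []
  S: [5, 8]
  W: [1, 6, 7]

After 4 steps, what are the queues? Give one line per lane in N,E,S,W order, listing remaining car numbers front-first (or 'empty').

Step 1 [NS]: N:car2-GO,E:wait,S:car5-GO,W:wait | queues: N=2 E=0 S=1 W=3
Step 2 [NS]: N:car3-GO,E:wait,S:car8-GO,W:wait | queues: N=1 E=0 S=0 W=3
Step 3 [EW]: N:wait,E:empty,S:wait,W:car1-GO | queues: N=1 E=0 S=0 W=2
Step 4 [EW]: N:wait,E:empty,S:wait,W:car6-GO | queues: N=1 E=0 S=0 W=1

N: 4
E: empty
S: empty
W: 7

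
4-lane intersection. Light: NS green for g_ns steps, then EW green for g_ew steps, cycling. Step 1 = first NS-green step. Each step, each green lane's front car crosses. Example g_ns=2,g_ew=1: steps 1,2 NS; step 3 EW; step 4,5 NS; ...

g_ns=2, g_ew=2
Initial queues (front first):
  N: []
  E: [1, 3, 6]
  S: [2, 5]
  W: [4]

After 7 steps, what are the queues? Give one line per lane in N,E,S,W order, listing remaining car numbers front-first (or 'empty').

Step 1 [NS]: N:empty,E:wait,S:car2-GO,W:wait | queues: N=0 E=3 S=1 W=1
Step 2 [NS]: N:empty,E:wait,S:car5-GO,W:wait | queues: N=0 E=3 S=0 W=1
Step 3 [EW]: N:wait,E:car1-GO,S:wait,W:car4-GO | queues: N=0 E=2 S=0 W=0
Step 4 [EW]: N:wait,E:car3-GO,S:wait,W:empty | queues: N=0 E=1 S=0 W=0
Step 5 [NS]: N:empty,E:wait,S:empty,W:wait | queues: N=0 E=1 S=0 W=0
Step 6 [NS]: N:empty,E:wait,S:empty,W:wait | queues: N=0 E=1 S=0 W=0
Step 7 [EW]: N:wait,E:car6-GO,S:wait,W:empty | queues: N=0 E=0 S=0 W=0

N: empty
E: empty
S: empty
W: empty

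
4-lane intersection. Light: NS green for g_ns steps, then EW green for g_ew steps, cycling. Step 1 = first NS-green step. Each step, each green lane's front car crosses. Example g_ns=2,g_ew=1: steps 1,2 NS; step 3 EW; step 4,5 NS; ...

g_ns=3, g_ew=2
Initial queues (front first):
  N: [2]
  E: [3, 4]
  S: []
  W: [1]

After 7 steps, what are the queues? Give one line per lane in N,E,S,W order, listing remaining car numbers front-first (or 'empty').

Step 1 [NS]: N:car2-GO,E:wait,S:empty,W:wait | queues: N=0 E=2 S=0 W=1
Step 2 [NS]: N:empty,E:wait,S:empty,W:wait | queues: N=0 E=2 S=0 W=1
Step 3 [NS]: N:empty,E:wait,S:empty,W:wait | queues: N=0 E=2 S=0 W=1
Step 4 [EW]: N:wait,E:car3-GO,S:wait,W:car1-GO | queues: N=0 E=1 S=0 W=0
Step 5 [EW]: N:wait,E:car4-GO,S:wait,W:empty | queues: N=0 E=0 S=0 W=0

N: empty
E: empty
S: empty
W: empty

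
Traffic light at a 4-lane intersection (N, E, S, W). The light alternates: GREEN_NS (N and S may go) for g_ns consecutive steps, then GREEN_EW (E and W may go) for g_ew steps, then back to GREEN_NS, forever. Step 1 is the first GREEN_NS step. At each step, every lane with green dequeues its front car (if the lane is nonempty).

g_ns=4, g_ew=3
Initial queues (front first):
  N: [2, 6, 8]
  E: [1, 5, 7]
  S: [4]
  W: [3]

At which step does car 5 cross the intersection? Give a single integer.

Step 1 [NS]: N:car2-GO,E:wait,S:car4-GO,W:wait | queues: N=2 E=3 S=0 W=1
Step 2 [NS]: N:car6-GO,E:wait,S:empty,W:wait | queues: N=1 E=3 S=0 W=1
Step 3 [NS]: N:car8-GO,E:wait,S:empty,W:wait | queues: N=0 E=3 S=0 W=1
Step 4 [NS]: N:empty,E:wait,S:empty,W:wait | queues: N=0 E=3 S=0 W=1
Step 5 [EW]: N:wait,E:car1-GO,S:wait,W:car3-GO | queues: N=0 E=2 S=0 W=0
Step 6 [EW]: N:wait,E:car5-GO,S:wait,W:empty | queues: N=0 E=1 S=0 W=0
Step 7 [EW]: N:wait,E:car7-GO,S:wait,W:empty | queues: N=0 E=0 S=0 W=0
Car 5 crosses at step 6

6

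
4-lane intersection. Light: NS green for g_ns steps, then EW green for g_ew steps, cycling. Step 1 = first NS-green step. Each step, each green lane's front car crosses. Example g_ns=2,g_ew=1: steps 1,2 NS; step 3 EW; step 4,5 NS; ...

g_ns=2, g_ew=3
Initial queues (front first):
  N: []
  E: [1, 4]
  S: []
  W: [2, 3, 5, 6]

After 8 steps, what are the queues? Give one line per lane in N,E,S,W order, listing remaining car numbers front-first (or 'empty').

Step 1 [NS]: N:empty,E:wait,S:empty,W:wait | queues: N=0 E=2 S=0 W=4
Step 2 [NS]: N:empty,E:wait,S:empty,W:wait | queues: N=0 E=2 S=0 W=4
Step 3 [EW]: N:wait,E:car1-GO,S:wait,W:car2-GO | queues: N=0 E=1 S=0 W=3
Step 4 [EW]: N:wait,E:car4-GO,S:wait,W:car3-GO | queues: N=0 E=0 S=0 W=2
Step 5 [EW]: N:wait,E:empty,S:wait,W:car5-GO | queues: N=0 E=0 S=0 W=1
Step 6 [NS]: N:empty,E:wait,S:empty,W:wait | queues: N=0 E=0 S=0 W=1
Step 7 [NS]: N:empty,E:wait,S:empty,W:wait | queues: N=0 E=0 S=0 W=1
Step 8 [EW]: N:wait,E:empty,S:wait,W:car6-GO | queues: N=0 E=0 S=0 W=0

N: empty
E: empty
S: empty
W: empty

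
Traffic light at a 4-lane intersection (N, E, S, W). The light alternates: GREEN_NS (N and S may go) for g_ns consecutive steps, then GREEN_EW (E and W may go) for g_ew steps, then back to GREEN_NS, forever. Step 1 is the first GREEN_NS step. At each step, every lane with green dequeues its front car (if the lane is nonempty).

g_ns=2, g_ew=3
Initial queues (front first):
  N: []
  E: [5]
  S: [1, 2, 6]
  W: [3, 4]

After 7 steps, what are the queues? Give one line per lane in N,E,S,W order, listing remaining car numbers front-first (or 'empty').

Step 1 [NS]: N:empty,E:wait,S:car1-GO,W:wait | queues: N=0 E=1 S=2 W=2
Step 2 [NS]: N:empty,E:wait,S:car2-GO,W:wait | queues: N=0 E=1 S=1 W=2
Step 3 [EW]: N:wait,E:car5-GO,S:wait,W:car3-GO | queues: N=0 E=0 S=1 W=1
Step 4 [EW]: N:wait,E:empty,S:wait,W:car4-GO | queues: N=0 E=0 S=1 W=0
Step 5 [EW]: N:wait,E:empty,S:wait,W:empty | queues: N=0 E=0 S=1 W=0
Step 6 [NS]: N:empty,E:wait,S:car6-GO,W:wait | queues: N=0 E=0 S=0 W=0

N: empty
E: empty
S: empty
W: empty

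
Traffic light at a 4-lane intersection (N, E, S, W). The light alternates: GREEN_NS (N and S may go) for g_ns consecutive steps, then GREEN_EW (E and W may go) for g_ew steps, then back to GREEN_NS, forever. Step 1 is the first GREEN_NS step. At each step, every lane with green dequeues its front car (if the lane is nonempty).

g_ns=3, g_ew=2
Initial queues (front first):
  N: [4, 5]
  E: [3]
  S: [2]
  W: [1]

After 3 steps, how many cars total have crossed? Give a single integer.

Answer: 3

Derivation:
Step 1 [NS]: N:car4-GO,E:wait,S:car2-GO,W:wait | queues: N=1 E=1 S=0 W=1
Step 2 [NS]: N:car5-GO,E:wait,S:empty,W:wait | queues: N=0 E=1 S=0 W=1
Step 3 [NS]: N:empty,E:wait,S:empty,W:wait | queues: N=0 E=1 S=0 W=1
Cars crossed by step 3: 3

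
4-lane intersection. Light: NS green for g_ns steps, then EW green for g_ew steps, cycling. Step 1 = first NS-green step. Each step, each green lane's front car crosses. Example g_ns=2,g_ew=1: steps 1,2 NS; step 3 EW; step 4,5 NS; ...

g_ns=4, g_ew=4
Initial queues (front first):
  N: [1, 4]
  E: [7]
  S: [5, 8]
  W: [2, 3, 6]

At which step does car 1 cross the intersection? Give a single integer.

Step 1 [NS]: N:car1-GO,E:wait,S:car5-GO,W:wait | queues: N=1 E=1 S=1 W=3
Step 2 [NS]: N:car4-GO,E:wait,S:car8-GO,W:wait | queues: N=0 E=1 S=0 W=3
Step 3 [NS]: N:empty,E:wait,S:empty,W:wait | queues: N=0 E=1 S=0 W=3
Step 4 [NS]: N:empty,E:wait,S:empty,W:wait | queues: N=0 E=1 S=0 W=3
Step 5 [EW]: N:wait,E:car7-GO,S:wait,W:car2-GO | queues: N=0 E=0 S=0 W=2
Step 6 [EW]: N:wait,E:empty,S:wait,W:car3-GO | queues: N=0 E=0 S=0 W=1
Step 7 [EW]: N:wait,E:empty,S:wait,W:car6-GO | queues: N=0 E=0 S=0 W=0
Car 1 crosses at step 1

1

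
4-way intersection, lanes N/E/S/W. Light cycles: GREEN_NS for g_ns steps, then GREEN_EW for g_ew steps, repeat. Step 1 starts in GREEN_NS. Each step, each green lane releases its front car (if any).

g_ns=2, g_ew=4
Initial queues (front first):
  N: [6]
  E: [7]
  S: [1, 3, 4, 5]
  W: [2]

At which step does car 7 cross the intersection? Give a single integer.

Step 1 [NS]: N:car6-GO,E:wait,S:car1-GO,W:wait | queues: N=0 E=1 S=3 W=1
Step 2 [NS]: N:empty,E:wait,S:car3-GO,W:wait | queues: N=0 E=1 S=2 W=1
Step 3 [EW]: N:wait,E:car7-GO,S:wait,W:car2-GO | queues: N=0 E=0 S=2 W=0
Step 4 [EW]: N:wait,E:empty,S:wait,W:empty | queues: N=0 E=0 S=2 W=0
Step 5 [EW]: N:wait,E:empty,S:wait,W:empty | queues: N=0 E=0 S=2 W=0
Step 6 [EW]: N:wait,E:empty,S:wait,W:empty | queues: N=0 E=0 S=2 W=0
Step 7 [NS]: N:empty,E:wait,S:car4-GO,W:wait | queues: N=0 E=0 S=1 W=0
Step 8 [NS]: N:empty,E:wait,S:car5-GO,W:wait | queues: N=0 E=0 S=0 W=0
Car 7 crosses at step 3

3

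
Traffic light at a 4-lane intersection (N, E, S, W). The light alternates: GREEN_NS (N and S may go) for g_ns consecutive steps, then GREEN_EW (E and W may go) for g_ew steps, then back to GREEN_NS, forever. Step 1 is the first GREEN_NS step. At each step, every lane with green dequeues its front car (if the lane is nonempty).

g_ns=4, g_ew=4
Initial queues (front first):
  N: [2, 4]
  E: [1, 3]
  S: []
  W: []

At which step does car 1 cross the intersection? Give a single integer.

Step 1 [NS]: N:car2-GO,E:wait,S:empty,W:wait | queues: N=1 E=2 S=0 W=0
Step 2 [NS]: N:car4-GO,E:wait,S:empty,W:wait | queues: N=0 E=2 S=0 W=0
Step 3 [NS]: N:empty,E:wait,S:empty,W:wait | queues: N=0 E=2 S=0 W=0
Step 4 [NS]: N:empty,E:wait,S:empty,W:wait | queues: N=0 E=2 S=0 W=0
Step 5 [EW]: N:wait,E:car1-GO,S:wait,W:empty | queues: N=0 E=1 S=0 W=0
Step 6 [EW]: N:wait,E:car3-GO,S:wait,W:empty | queues: N=0 E=0 S=0 W=0
Car 1 crosses at step 5

5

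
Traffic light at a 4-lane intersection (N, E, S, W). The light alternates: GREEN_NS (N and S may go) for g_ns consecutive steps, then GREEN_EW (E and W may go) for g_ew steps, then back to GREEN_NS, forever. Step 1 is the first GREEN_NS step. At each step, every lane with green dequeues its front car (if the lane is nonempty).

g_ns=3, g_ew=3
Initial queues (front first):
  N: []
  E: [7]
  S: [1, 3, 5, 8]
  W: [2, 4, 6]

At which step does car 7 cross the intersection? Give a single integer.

Step 1 [NS]: N:empty,E:wait,S:car1-GO,W:wait | queues: N=0 E=1 S=3 W=3
Step 2 [NS]: N:empty,E:wait,S:car3-GO,W:wait | queues: N=0 E=1 S=2 W=3
Step 3 [NS]: N:empty,E:wait,S:car5-GO,W:wait | queues: N=0 E=1 S=1 W=3
Step 4 [EW]: N:wait,E:car7-GO,S:wait,W:car2-GO | queues: N=0 E=0 S=1 W=2
Step 5 [EW]: N:wait,E:empty,S:wait,W:car4-GO | queues: N=0 E=0 S=1 W=1
Step 6 [EW]: N:wait,E:empty,S:wait,W:car6-GO | queues: N=0 E=0 S=1 W=0
Step 7 [NS]: N:empty,E:wait,S:car8-GO,W:wait | queues: N=0 E=0 S=0 W=0
Car 7 crosses at step 4

4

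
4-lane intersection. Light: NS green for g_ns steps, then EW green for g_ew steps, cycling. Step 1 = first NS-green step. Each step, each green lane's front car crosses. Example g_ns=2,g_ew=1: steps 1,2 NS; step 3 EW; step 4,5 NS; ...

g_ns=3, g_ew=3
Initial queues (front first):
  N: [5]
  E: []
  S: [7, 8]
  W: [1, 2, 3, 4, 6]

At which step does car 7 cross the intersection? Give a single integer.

Step 1 [NS]: N:car5-GO,E:wait,S:car7-GO,W:wait | queues: N=0 E=0 S=1 W=5
Step 2 [NS]: N:empty,E:wait,S:car8-GO,W:wait | queues: N=0 E=0 S=0 W=5
Step 3 [NS]: N:empty,E:wait,S:empty,W:wait | queues: N=0 E=0 S=0 W=5
Step 4 [EW]: N:wait,E:empty,S:wait,W:car1-GO | queues: N=0 E=0 S=0 W=4
Step 5 [EW]: N:wait,E:empty,S:wait,W:car2-GO | queues: N=0 E=0 S=0 W=3
Step 6 [EW]: N:wait,E:empty,S:wait,W:car3-GO | queues: N=0 E=0 S=0 W=2
Step 7 [NS]: N:empty,E:wait,S:empty,W:wait | queues: N=0 E=0 S=0 W=2
Step 8 [NS]: N:empty,E:wait,S:empty,W:wait | queues: N=0 E=0 S=0 W=2
Step 9 [NS]: N:empty,E:wait,S:empty,W:wait | queues: N=0 E=0 S=0 W=2
Step 10 [EW]: N:wait,E:empty,S:wait,W:car4-GO | queues: N=0 E=0 S=0 W=1
Step 11 [EW]: N:wait,E:empty,S:wait,W:car6-GO | queues: N=0 E=0 S=0 W=0
Car 7 crosses at step 1

1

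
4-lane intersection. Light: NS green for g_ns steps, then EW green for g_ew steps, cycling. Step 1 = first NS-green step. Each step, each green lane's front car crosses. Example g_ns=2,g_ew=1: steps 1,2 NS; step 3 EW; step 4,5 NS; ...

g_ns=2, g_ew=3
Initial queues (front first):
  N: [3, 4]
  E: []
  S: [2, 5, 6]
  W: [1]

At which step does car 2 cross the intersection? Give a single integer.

Step 1 [NS]: N:car3-GO,E:wait,S:car2-GO,W:wait | queues: N=1 E=0 S=2 W=1
Step 2 [NS]: N:car4-GO,E:wait,S:car5-GO,W:wait | queues: N=0 E=0 S=1 W=1
Step 3 [EW]: N:wait,E:empty,S:wait,W:car1-GO | queues: N=0 E=0 S=1 W=0
Step 4 [EW]: N:wait,E:empty,S:wait,W:empty | queues: N=0 E=0 S=1 W=0
Step 5 [EW]: N:wait,E:empty,S:wait,W:empty | queues: N=0 E=0 S=1 W=0
Step 6 [NS]: N:empty,E:wait,S:car6-GO,W:wait | queues: N=0 E=0 S=0 W=0
Car 2 crosses at step 1

1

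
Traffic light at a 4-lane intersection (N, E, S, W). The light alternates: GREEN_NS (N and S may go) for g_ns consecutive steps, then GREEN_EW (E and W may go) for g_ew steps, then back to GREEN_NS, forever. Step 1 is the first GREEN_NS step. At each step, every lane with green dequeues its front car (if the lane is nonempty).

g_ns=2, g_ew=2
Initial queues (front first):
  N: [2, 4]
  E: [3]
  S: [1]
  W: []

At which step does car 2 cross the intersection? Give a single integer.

Step 1 [NS]: N:car2-GO,E:wait,S:car1-GO,W:wait | queues: N=1 E=1 S=0 W=0
Step 2 [NS]: N:car4-GO,E:wait,S:empty,W:wait | queues: N=0 E=1 S=0 W=0
Step 3 [EW]: N:wait,E:car3-GO,S:wait,W:empty | queues: N=0 E=0 S=0 W=0
Car 2 crosses at step 1

1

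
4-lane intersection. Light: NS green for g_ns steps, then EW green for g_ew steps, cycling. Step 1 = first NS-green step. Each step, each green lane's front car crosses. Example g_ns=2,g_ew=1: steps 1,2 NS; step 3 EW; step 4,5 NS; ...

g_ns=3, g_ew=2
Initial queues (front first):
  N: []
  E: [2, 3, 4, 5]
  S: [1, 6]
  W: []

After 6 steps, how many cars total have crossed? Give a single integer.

Answer: 4

Derivation:
Step 1 [NS]: N:empty,E:wait,S:car1-GO,W:wait | queues: N=0 E=4 S=1 W=0
Step 2 [NS]: N:empty,E:wait,S:car6-GO,W:wait | queues: N=0 E=4 S=0 W=0
Step 3 [NS]: N:empty,E:wait,S:empty,W:wait | queues: N=0 E=4 S=0 W=0
Step 4 [EW]: N:wait,E:car2-GO,S:wait,W:empty | queues: N=0 E=3 S=0 W=0
Step 5 [EW]: N:wait,E:car3-GO,S:wait,W:empty | queues: N=0 E=2 S=0 W=0
Step 6 [NS]: N:empty,E:wait,S:empty,W:wait | queues: N=0 E=2 S=0 W=0
Cars crossed by step 6: 4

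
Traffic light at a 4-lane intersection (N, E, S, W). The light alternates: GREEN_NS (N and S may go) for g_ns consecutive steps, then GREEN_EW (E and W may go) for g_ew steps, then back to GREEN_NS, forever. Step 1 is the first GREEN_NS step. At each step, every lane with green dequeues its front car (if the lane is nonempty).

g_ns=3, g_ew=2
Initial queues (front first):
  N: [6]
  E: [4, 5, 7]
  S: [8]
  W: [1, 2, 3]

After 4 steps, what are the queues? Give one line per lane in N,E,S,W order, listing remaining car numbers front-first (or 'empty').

Step 1 [NS]: N:car6-GO,E:wait,S:car8-GO,W:wait | queues: N=0 E=3 S=0 W=3
Step 2 [NS]: N:empty,E:wait,S:empty,W:wait | queues: N=0 E=3 S=0 W=3
Step 3 [NS]: N:empty,E:wait,S:empty,W:wait | queues: N=0 E=3 S=0 W=3
Step 4 [EW]: N:wait,E:car4-GO,S:wait,W:car1-GO | queues: N=0 E=2 S=0 W=2

N: empty
E: 5 7
S: empty
W: 2 3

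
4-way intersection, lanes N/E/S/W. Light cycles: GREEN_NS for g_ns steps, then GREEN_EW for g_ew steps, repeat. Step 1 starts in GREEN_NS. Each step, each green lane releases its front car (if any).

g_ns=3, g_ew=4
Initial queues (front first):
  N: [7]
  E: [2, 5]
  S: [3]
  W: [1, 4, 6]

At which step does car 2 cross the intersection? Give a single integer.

Step 1 [NS]: N:car7-GO,E:wait,S:car3-GO,W:wait | queues: N=0 E=2 S=0 W=3
Step 2 [NS]: N:empty,E:wait,S:empty,W:wait | queues: N=0 E=2 S=0 W=3
Step 3 [NS]: N:empty,E:wait,S:empty,W:wait | queues: N=0 E=2 S=0 W=3
Step 4 [EW]: N:wait,E:car2-GO,S:wait,W:car1-GO | queues: N=0 E=1 S=0 W=2
Step 5 [EW]: N:wait,E:car5-GO,S:wait,W:car4-GO | queues: N=0 E=0 S=0 W=1
Step 6 [EW]: N:wait,E:empty,S:wait,W:car6-GO | queues: N=0 E=0 S=0 W=0
Car 2 crosses at step 4

4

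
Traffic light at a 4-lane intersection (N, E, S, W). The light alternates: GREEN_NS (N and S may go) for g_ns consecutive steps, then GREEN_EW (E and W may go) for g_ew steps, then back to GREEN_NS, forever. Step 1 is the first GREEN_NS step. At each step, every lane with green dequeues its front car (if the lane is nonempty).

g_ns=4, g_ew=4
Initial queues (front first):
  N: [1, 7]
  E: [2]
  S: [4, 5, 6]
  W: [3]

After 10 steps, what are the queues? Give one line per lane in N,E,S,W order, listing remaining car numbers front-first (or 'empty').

Step 1 [NS]: N:car1-GO,E:wait,S:car4-GO,W:wait | queues: N=1 E=1 S=2 W=1
Step 2 [NS]: N:car7-GO,E:wait,S:car5-GO,W:wait | queues: N=0 E=1 S=1 W=1
Step 3 [NS]: N:empty,E:wait,S:car6-GO,W:wait | queues: N=0 E=1 S=0 W=1
Step 4 [NS]: N:empty,E:wait,S:empty,W:wait | queues: N=0 E=1 S=0 W=1
Step 5 [EW]: N:wait,E:car2-GO,S:wait,W:car3-GO | queues: N=0 E=0 S=0 W=0

N: empty
E: empty
S: empty
W: empty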